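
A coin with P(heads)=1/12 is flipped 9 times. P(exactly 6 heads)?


Binomial: P(X=6) = C(9,6)×p^6×(1-p)^3
= 84 × 1/2985984 × 1331/1728 = 9317/429981696

P(X=6) = 9317/429981696 ≈ 0.00%


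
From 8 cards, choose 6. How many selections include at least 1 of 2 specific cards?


Complement: C(8,6) - C(6,6) = 28 - 1 = 27

27


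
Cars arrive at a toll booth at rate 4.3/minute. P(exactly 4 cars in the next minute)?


Poisson(λ=4.3): P(X=4) = e^(-λ)×λ^k/k!
= e^(-4.3) × 4.3^4 / 4!
≈ 0.01356855901 × 341.8801 / 24 ≈ 0.193284

P(X=4) ≈ 0.193284 ≈ 19.33%


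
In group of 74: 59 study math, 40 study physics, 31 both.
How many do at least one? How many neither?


|A∪B| = 59+40-31 = 68
Neither = 74-68 = 6

At least one: 68; Neither: 6


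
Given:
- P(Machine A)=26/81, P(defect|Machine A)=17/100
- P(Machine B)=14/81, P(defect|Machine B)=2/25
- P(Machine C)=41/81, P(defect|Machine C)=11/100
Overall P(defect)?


P(B) = Σ P(B|Aᵢ)×P(Aᵢ)
  17/100×26/81 = 221/4050
  2/25×14/81 = 28/2025
  11/100×41/81 = 451/8100
Sum = 67/540

P(defect) = 67/540 ≈ 12.41%


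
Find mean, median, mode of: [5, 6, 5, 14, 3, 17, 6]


Sorted: [3, 5, 5, 6, 6, 14, 17]
Mean = 56/7 = 8
Median = 6
Freq: {5: 2, 6: 2, 14: 1, 3: 1, 17: 1}
Mode: [5, 6]

Mean=8, Median=6, Mode=[5, 6]


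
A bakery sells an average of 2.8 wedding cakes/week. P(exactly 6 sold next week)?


Poisson(λ=2.8): P(X=6) = e^(-λ)×λ^k/k!
= e^(-2.8) × 2.8^6 / 6!
≈ 0.06081006263 × 481.890304 / 720 ≈ 0.040700

P(X=6) ≈ 0.040700 ≈ 4.07%


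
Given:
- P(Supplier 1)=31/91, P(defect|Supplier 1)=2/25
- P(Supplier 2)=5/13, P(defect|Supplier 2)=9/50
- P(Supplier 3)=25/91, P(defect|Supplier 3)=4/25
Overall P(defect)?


P(B) = Σ P(B|Aᵢ)×P(Aᵢ)
  2/25×31/91 = 62/2275
  9/50×5/13 = 9/130
  4/25×25/91 = 4/91
Sum = 639/4550

P(defect) = 639/4550 ≈ 14.04%


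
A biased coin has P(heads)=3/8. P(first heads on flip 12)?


Geometric: P(X=12) = (1-p)^(k-1)×p = (5/8)^11×3/8 = 146484375/68719476736

P(X=12) = 146484375/68719476736 ≈ 0.21%


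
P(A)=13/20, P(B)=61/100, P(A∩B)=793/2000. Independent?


P(A)×P(B) = 793/2000
P(A∩B) = 793/2000
Equal ✓ → Independent

Yes, independent


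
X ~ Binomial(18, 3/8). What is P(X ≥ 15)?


P(X ≥ 15) = Σ P(X=i) for i=15..18
P(X=15) = 91474282125/1125899906842624
P(X=16) = 164653707825/18014398509481984
P(X=17) = 5811307335/9007199254740992
P(X=18) = 387420489/18014398509481984
Sum = 205031532123/2251799813685248

P(X ≥ 15) = 205031532123/2251799813685248 ≈ 0.01%


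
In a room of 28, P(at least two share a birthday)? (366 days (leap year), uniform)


P(all different) = Π(366-i)/366 for i=0..27
= 0.346570
P(match) = 1 - 0.346570 = 0.653430

P ≈ 0.6534 ≈ 65.34%


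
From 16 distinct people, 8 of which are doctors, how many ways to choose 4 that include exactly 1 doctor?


Choose 1 of the 8 doctors and 3 of the other 8 people:
C(8,1)×C(8,3) = 8×56 = 448

448


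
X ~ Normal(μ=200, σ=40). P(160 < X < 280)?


z₁=(160-200)/40=-1.0, z₂=(280-200)/40=2.0
P = Φ(2.0) - Φ(-1.0) = 0.977250 - 0.158655 = 0.818595 ≈ 0.8186

P(160 < X < 280) ≈ 0.8186


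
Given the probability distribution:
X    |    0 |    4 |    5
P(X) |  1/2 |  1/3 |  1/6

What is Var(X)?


E[X] = 13/6
E[X²] = 19/2
Var(X) = E[X²] - (E[X])² = 19/2 - 169/36 = 173/36

Var(X) = 173/36 ≈ 4.8056


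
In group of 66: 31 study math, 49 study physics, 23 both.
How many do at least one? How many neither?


|A∪B| = 31+49-23 = 57
Neither = 66-57 = 9

At least one: 57; Neither: 9


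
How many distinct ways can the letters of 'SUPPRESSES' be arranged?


Letters: 10, freq: {'S': 4, 'U': 1, 'P': 2, 'R': 1, 'E': 2}
10!/(4!×1!×2!×1!×2!) = 3628800/96 = 37800

37800


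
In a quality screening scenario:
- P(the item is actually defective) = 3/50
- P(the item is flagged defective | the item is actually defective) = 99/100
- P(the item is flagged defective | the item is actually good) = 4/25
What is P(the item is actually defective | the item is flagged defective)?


Using Bayes' theorem:
P(A|B) = P(B|A)·P(A) / P(B)

P(the item is flagged defective) = 99/100 × 3/50 + 4/25 × 47/50
= 297/5000 + 94/625 = 1049/5000

P(the item is actually defective|the item is flagged defective) = (297/5000) / (1049/5000) = 297/1049

P(the item is actually defective|the item is flagged defective) = 297/1049 ≈ 28.31%


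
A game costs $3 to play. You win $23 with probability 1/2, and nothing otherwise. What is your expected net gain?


E[gain] = (23-3)×1/2 + (-3)×1/2
= 10 - 3/2 = 17/2

Expected net gain = $17/2 ≈ $8.50


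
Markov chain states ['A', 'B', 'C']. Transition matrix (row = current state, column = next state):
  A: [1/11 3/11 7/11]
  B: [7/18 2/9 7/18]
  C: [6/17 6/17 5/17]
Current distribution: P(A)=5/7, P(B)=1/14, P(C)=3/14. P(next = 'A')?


P(next=A) = Σᵢ P(now=i)×P(i→A)
= 5/7×1/11 + 1/14×7/18 + 3/14×6/17
= 5/77 + 1/36 + 9/119 = 7933/47124

P = 7933/47124 ≈ 0.1683


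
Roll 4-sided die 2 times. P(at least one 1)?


P(no 1)^2 = (3/4)^2 = 9/16
P(≥1) = 1 - 9/16 = 7/16

P = 7/16 ≈ 43.75%


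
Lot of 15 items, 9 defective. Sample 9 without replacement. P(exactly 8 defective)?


Hypergeometric: C(9,8)×C(6,1)/C(15,9)
= 9×6/5005 = 54/5005

P(X=8) = 54/5005 ≈ 1.08%


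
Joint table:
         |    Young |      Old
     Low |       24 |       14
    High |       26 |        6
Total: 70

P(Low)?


P(Low) = (24+14)/70 = 38/70 = 19/35

P(Low) = 19/35 ≈ 54.29%


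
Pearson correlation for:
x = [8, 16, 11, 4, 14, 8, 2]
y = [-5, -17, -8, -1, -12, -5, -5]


n=7, Σx=63, Σy=-53, Σxy=-622, Σx²=721, Σy²=573
r = (7×(-622) - 63×(-53))/√((7×721 - 63²)(7×573 - (-53)²))
= -1015/√(1078×1202) = -1015/√1295756 ≈ -1015/1138.3128 ≈ -0.8917

r ≈ -0.8917


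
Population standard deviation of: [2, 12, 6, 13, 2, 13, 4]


Mean = 52/7
  (2-52/7)²=1444/49
  (12-52/7)²=1024/49
  (6-52/7)²=100/49
  (13-52/7)²=1521/49
  (2-52/7)²=1444/49
  (13-52/7)²=1521/49
  (4-52/7)²=576/49
Σ(x-μ)² = 1090/7
σ² = (1090/7)/7 = 1090/49

σ = √(1090/49) ≈ 4.7164


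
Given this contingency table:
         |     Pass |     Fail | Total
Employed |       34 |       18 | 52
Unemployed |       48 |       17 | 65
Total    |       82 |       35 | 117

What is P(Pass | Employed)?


P(Pass | Employed) = 34/(34+18) = 34/52 = 17/26

P(Pass|Employed) = 17/26 ≈ 65.38%


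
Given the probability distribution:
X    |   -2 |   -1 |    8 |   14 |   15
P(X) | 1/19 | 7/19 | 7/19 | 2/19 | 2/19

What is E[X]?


E[X] = Σ x·P(X=x)
= (-2)×(1/19) + (-1)×(7/19) + (8)×(7/19) + (14)×(2/19) + (15)×(2/19)
= 105/19

E[X] = 105/19


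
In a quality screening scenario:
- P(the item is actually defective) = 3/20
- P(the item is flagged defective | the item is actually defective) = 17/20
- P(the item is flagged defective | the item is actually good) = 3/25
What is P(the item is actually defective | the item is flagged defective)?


Using Bayes' theorem:
P(A|B) = P(B|A)·P(A) / P(B)

P(the item is flagged defective) = 17/20 × 3/20 + 3/25 × 17/20
= 51/400 + 51/500 = 459/2000

P(the item is actually defective|the item is flagged defective) = (51/400) / (459/2000) = 5/9

P(the item is actually defective|the item is flagged defective) = 5/9 ≈ 55.56%


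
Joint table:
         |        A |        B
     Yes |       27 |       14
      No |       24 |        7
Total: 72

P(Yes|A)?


P(Yes|A) = 27/(27+24) = 27/51 = 9/17

P = 9/17 ≈ 52.94%


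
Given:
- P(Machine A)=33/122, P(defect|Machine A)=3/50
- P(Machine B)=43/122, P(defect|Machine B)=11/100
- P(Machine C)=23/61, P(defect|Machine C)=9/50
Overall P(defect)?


P(B) = Σ P(B|Aᵢ)×P(Aᵢ)
  3/50×33/122 = 99/6100
  11/100×43/122 = 473/12200
  9/50×23/61 = 207/3050
Sum = 1499/12200

P(defect) = 1499/12200 ≈ 12.29%


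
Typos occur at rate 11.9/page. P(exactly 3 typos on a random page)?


Poisson(λ=11.9): P(X=3) = e^(-λ)×λ^k/k!
= e^(-11.9) × 11.9^3 / 3!
≈ 6.790404807e-06 × 1685.159 / 6 ≈ 0.001907

P(X=3) ≈ 0.001907 ≈ 0.19%


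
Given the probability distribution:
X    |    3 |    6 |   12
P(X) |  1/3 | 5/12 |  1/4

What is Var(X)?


E[X] = 13/2
E[X²] = 54
Var(X) = E[X²] - (E[X])² = 54 - 169/4 = 47/4

Var(X) = 47/4 ≈ 11.7500


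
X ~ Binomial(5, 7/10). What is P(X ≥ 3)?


P(X ≥ 3) = Σ P(X=i) for i=3..5
P(X=3) = 3087/10000
P(X=4) = 7203/20000
P(X=5) = 16807/100000
Sum = 20923/25000

P(X ≥ 3) = 20923/25000 ≈ 83.69%


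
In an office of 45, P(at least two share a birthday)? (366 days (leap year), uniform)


P(all different) = Π(366-i)/366 for i=0..44
= 0.059503
P(match) = 1 - 0.059503 = 0.940497

P ≈ 0.9405 ≈ 94.05%


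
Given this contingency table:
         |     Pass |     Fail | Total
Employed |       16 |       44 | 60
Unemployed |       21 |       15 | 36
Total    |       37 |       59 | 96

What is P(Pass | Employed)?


P(Pass | Employed) = 16/(16+44) = 16/60 = 4/15

P(Pass|Employed) = 4/15 ≈ 26.67%


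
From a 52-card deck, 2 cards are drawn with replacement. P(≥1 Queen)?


P(not a Queen) = 48/52 = 12/13
P(none in 2 draws) = (12/13)^2 = 144/169
P(≥1 Queen) = 1 - 144/169 = 25/169

P = 25/169 ≈ 14.79%


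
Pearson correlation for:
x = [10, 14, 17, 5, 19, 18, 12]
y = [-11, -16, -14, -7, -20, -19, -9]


n=7, Σx=95, Σy=-96, Σxy=-1437, Σx²=1439, Σy²=1464
r = (7×(-1437) - 95×(-96))/√((7×1439 - 95²)(7×1464 - (-96)²))
= -939/√(1048×1032) = -939/√1081536 ≈ -939/1039.9692 ≈ -0.9029

r ≈ -0.9029


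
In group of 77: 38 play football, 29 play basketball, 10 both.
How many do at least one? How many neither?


|A∪B| = 38+29-10 = 57
Neither = 77-57 = 20

At least one: 57; Neither: 20


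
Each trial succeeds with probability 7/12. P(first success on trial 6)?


Geometric: P(X=6) = (1-p)^(k-1)×p = (5/12)^5×7/12 = 21875/2985984

P(X=6) = 21875/2985984 ≈ 0.73%


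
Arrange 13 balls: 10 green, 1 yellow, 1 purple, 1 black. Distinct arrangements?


13!/(10!×1!×1!×1!) = 1716

1716


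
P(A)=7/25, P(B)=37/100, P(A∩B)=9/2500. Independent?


P(A)×P(B) = 259/2500
P(A∩B) = 9/2500
Not equal → NOT independent

No, not independent


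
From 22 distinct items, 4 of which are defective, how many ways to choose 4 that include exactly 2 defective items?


Choose 2 of the 4 defective items and 2 of the other 18 items:
C(4,2)×C(18,2) = 6×153 = 918

918


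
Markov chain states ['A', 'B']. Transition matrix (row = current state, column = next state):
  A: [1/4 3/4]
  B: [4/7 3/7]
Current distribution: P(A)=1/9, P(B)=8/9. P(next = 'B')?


P(next=B) = Σᵢ P(now=i)×P(i→B)
= 1/9×3/4 + 8/9×3/7
= 1/12 + 8/21 = 13/28

P = 13/28 ≈ 0.4643


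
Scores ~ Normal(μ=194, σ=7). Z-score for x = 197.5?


z = (x - μ)/σ = (197.5 - 194)/7 = 0.5

z = 0.5


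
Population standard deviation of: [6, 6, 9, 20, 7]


Mean = 48/5
  (6-48/5)²=324/25
  (6-48/5)²=324/25
  (9-48/5)²=9/25
  (20-48/5)²=2704/25
  (7-48/5)²=169/25
Σ(x-μ)² = 706/5
σ² = (706/5)/5 = 706/25

σ = √(706/25) ≈ 5.3141


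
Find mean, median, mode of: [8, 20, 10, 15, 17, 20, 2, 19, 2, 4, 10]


Sorted: [2, 2, 4, 8, 10, 10, 15, 17, 19, 20, 20]
Mean = 127/11
Median = 10
Freq: {8: 1, 20: 2, 10: 2, 15: 1, 17: 1, 2: 2, 19: 1, 4: 1}
Mode: [2, 10, 20]

Mean=127/11, Median=10, Mode=[2, 10, 20]


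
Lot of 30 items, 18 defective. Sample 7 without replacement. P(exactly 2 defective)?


Hypergeometric: C(18,2)×C(12,5)/C(30,7)
= 153×792/2035800 = 561/9425

P(X=2) = 561/9425 ≈ 5.95%


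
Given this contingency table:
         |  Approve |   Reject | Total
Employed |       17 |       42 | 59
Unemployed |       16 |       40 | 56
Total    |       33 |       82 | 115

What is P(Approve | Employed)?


P(Approve | Employed) = 17/(17+42) = 17/59

P(Approve|Employed) = 17/59 ≈ 28.81%


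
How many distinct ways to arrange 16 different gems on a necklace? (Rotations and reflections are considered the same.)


Free circular arrangements: rotations and reflections both identified.
(n-1)!/2 = 15!/2 = 1307674368000/2 = 653837184000

653837184000


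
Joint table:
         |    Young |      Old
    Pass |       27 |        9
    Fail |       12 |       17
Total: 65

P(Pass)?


P(Pass) = (27+9)/65 = 36/65

P(Pass) = 36/65 ≈ 55.38%


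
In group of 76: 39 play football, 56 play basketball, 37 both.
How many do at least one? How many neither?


|A∪B| = 39+56-37 = 58
Neither = 76-58 = 18

At least one: 58; Neither: 18


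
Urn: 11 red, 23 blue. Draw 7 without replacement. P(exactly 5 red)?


Hypergeometric: C(11,5)×C(23,2)/C(34,7)
= 462×253/5379616 = 5313/244528

P(X=5) = 5313/244528 ≈ 2.17%


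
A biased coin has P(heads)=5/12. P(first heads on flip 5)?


Geometric: P(X=5) = (1-p)^(k-1)×p = (7/12)^4×5/12 = 12005/248832

P(X=5) = 12005/248832 ≈ 4.82%


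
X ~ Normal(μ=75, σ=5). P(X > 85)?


z = (85-75)/5 = 2.0
P(X > 85) = 1 - P(Z ≤ 2.0) = 1 - 0.9772 = 0.0228

P(X > 85) ≈ 0.0228


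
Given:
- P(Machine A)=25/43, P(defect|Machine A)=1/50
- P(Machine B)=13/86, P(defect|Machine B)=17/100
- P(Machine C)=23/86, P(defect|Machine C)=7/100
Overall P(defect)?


P(B) = Σ P(B|Aᵢ)×P(Aᵢ)
  1/50×25/43 = 1/86
  17/100×13/86 = 221/8600
  7/100×23/86 = 161/8600
Sum = 241/4300

P(defect) = 241/4300 ≈ 5.60%


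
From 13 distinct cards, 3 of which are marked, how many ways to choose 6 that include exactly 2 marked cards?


Choose 2 of the 3 marked cards and 4 of the other 10 cards:
C(3,2)×C(10,4) = 3×210 = 630

630


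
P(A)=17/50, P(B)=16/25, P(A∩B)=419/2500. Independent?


P(A)×P(B) = 136/625
P(A∩B) = 419/2500
Not equal → NOT independent

No, not independent


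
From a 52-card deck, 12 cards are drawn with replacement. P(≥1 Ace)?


P(not a Ace) = 48/52 = 12/13
P(none in 12 draws) = (12/13)^12 = 8916100448256/23298085122481
P(≥1 Ace) = 1 - 8916100448256/23298085122481 = 14381984674225/23298085122481

P = 14381984674225/23298085122481 ≈ 61.73%


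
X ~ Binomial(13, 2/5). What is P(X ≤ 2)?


P(X ≤ 2) = Σ P(X=i) for i=0..2
P(X=0) = 1594323/1220703125
P(X=1) = 13817466/1220703125
P(X=2) = 55269864/1220703125
Sum = 70681653/1220703125

P(X ≤ 2) = 70681653/1220703125 ≈ 5.79%


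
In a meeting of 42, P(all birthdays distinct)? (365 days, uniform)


P(all different) = Π(365-i)/365 for i=0..41
= (365/365)×(364/365)×...×(324/365)
= 0.085970

P ≈ 0.0860 ≈ 8.60%


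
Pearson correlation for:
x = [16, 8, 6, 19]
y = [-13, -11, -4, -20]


n=4, Σx=49, Σy=-48, Σxy=-700, Σx²=717, Σy²=706
r = (4×(-700) - 49×(-48))/√((4×717 - 49²)(4×706 - (-48)²))
= -448/√(467×520) = -448/√242840 ≈ -448/492.7880 ≈ -0.9091

r ≈ -0.9091


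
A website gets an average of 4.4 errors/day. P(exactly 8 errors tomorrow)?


Poisson(λ=4.4): P(X=8) = e^(-λ)×λ^k/k!
= e^(-4.4) × 4.4^8 / 8!
≈ 0.0122773399 × 140482.236252 / 40320 ≈ 0.042776

P(X=8) ≈ 0.042776 ≈ 4.28%


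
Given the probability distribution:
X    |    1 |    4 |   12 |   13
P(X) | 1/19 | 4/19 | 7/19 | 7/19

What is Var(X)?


E[X] = 192/19
E[X²] = 2256/19
Var(X) = E[X²] - (E[X])² = 2256/19 - 36864/361 = 6000/361

Var(X) = 6000/361 ≈ 16.6205


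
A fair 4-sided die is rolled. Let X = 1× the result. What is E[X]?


E[die] = (1+4)/2 = 5/2
E[X] = 1 × 5/2 = 5/2

E[X] = 5/2


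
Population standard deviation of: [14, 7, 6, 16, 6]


Mean = 49/5
  (14-49/5)²=441/25
  (7-49/5)²=196/25
  (6-49/5)²=361/25
  (16-49/5)²=961/25
  (6-49/5)²=361/25
Σ(x-μ)² = 464/5
σ² = (464/5)/5 = 464/25

σ = √(464/25) ≈ 4.3081


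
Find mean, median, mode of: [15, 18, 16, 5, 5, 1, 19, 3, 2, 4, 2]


Sorted: [1, 2, 2, 3, 4, 5, 5, 15, 16, 18, 19]
Mean = 90/11
Median = 5
Freq: {15: 1, 18: 1, 16: 1, 5: 2, 1: 1, 19: 1, 3: 1, 2: 2, 4: 1}
Mode: [2, 5]

Mean=90/11, Median=5, Mode=[2, 5]


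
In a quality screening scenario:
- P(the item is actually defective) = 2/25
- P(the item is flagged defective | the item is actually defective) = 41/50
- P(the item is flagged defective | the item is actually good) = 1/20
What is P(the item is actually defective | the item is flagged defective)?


Using Bayes' theorem:
P(A|B) = P(B|A)·P(A) / P(B)

P(the item is flagged defective) = 41/50 × 2/25 + 1/20 × 23/25
= 41/625 + 23/500 = 279/2500

P(the item is actually defective|the item is flagged defective) = (41/625) / (279/2500) = 164/279

P(the item is actually defective|the item is flagged defective) = 164/279 ≈ 58.78%


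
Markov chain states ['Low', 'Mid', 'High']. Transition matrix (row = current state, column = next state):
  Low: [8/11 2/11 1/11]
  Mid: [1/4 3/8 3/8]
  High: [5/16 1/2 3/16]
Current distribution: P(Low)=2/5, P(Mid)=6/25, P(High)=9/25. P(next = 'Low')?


P(next=Low) = Σᵢ P(now=i)×P(i→Low)
= 2/5×8/11 + 6/25×1/4 + 9/25×5/16
= 16/55 + 3/50 + 9/80 = 2039/4400

P = 2039/4400 ≈ 0.4634


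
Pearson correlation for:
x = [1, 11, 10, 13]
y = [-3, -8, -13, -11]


n=4, Σx=35, Σy=-35, Σxy=-364, Σx²=391, Σy²=363
r = (4×(-364) - 35×(-35))/√((4×391 - 35²)(4×363 - (-35)²))
= -231/√(339×227) = -231/√76953 ≈ -231/277.4040 ≈ -0.8327

r ≈ -0.8327


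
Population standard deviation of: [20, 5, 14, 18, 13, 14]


Mean = 84/6 = 14
  (20-14)²=36
  (5-14)²=81
  (14-14)²=0
  (18-14)²=16
  (13-14)²=1
  (14-14)²=0
Σ(x-μ)² = 134
σ² = 134/6 = 67/3

σ = √(67/3) ≈ 4.7258


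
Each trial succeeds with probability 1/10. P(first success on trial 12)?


Geometric: P(X=12) = (1-p)^(k-1)×p = (9/10)^11×1/10 = 31381059609/1000000000000

P(X=12) = 31381059609/1000000000000 ≈ 3.14%


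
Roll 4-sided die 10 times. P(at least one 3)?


P(no 3)^10 = (3/4)^10 = 59049/1048576
P(≥1) = 1 - 59049/1048576 = 989527/1048576

P = 989527/1048576 ≈ 94.37%


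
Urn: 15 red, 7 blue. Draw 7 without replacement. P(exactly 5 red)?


Hypergeometric: C(15,5)×C(7,2)/C(22,7)
= 3003×21/170544 = 1911/5168

P(X=5) = 1911/5168 ≈ 36.98%


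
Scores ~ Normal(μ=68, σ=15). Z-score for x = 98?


z = (x - μ)/σ = (98 - 68)/15 = 2.0

z = 2.0


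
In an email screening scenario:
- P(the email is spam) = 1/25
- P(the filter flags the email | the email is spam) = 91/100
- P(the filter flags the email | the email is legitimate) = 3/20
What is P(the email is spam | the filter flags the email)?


Using Bayes' theorem:
P(A|B) = P(B|A)·P(A) / P(B)

P(the filter flags the email) = 91/100 × 1/25 + 3/20 × 24/25
= 91/2500 + 18/125 = 451/2500

P(the email is spam|the filter flags the email) = (91/2500) / (451/2500) = 91/451

P(the email is spam|the filter flags the email) = 91/451 ≈ 20.18%


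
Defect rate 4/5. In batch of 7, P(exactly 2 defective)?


Binomial: P(X=2) = C(7,2)×p^2×(1-p)^5
= 21 × 16/25 × 1/3125 = 336/78125

P(X=2) = 336/78125 ≈ 0.43%


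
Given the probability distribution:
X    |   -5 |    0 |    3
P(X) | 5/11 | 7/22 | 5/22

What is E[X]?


E[X] = Σ x·P(X=x)
= (-5)×(5/11) + (0)×(7/22) + (3)×(5/22)
= -35/22

E[X] = -35/22


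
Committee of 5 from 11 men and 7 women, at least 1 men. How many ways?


Count by #men:
  1M,4W: C(11,1)×C(7,4)=385
  2M,3W: C(11,2)×C(7,3)=1925
  3M,2W: C(11,3)×C(7,2)=3465
  4M,1W: C(11,4)×C(7,1)=2310
  5M,0W: C(11,5)×C(7,0)=462
Total = 8547

8547


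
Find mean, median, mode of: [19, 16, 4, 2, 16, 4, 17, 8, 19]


Sorted: [2, 4, 4, 8, 16, 16, 17, 19, 19]
Mean = 105/9 = 35/3
Median = 16
Freq: {19: 2, 16: 2, 4: 2, 2: 1, 17: 1, 8: 1}
Mode: [4, 16, 19]

Mean=35/3, Median=16, Mode=[4, 16, 19]


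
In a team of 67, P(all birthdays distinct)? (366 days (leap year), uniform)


P(all different) = Π(366-i)/366 for i=0..66
= (366/366)×(365/366)×...×(300/366)
= 0.001590

P ≈ 0.0016 ≈ 0.16%


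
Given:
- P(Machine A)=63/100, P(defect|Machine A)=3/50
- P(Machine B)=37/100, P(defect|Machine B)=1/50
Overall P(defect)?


P(B) = Σ P(B|Aᵢ)×P(Aᵢ)
  3/50×63/100 = 189/5000
  1/50×37/100 = 37/5000
Sum = 113/2500

P(defect) = 113/2500 ≈ 4.52%


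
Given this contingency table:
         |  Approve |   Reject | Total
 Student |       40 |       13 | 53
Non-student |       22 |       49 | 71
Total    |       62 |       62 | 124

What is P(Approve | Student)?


P(Approve | Student) = 40/(40+13) = 40/53

P(Approve|Student) = 40/53 ≈ 75.47%


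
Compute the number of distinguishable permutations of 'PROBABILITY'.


Letters: 11, freq: {'P': 1, 'R': 1, 'O': 1, 'B': 2, 'A': 1, 'I': 2, 'L': 1, 'T': 1, 'Y': 1}
11!/(1!×1!×1!×2!×1!×2!×1!×1!×1!) = 39916800/4 = 9979200

9979200


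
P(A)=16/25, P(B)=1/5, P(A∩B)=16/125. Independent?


P(A)×P(B) = 16/125
P(A∩B) = 16/125
Equal ✓ → Independent

Yes, independent


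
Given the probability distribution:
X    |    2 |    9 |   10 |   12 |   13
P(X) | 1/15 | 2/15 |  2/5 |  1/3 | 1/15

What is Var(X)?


E[X] = 51/5
E[X²] = 331/3
Var(X) = E[X²] - (E[X])² = 331/3 - 2601/25 = 472/75

Var(X) = 472/75 ≈ 6.2933


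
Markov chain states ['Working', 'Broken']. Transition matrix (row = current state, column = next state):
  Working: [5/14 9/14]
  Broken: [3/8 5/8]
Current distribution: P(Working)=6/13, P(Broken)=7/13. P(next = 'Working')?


P(next=Working) = Σᵢ P(now=i)×P(i→Working)
= 6/13×5/14 + 7/13×3/8
= 15/91 + 21/104 = 267/728

P = 267/728 ≈ 0.3668


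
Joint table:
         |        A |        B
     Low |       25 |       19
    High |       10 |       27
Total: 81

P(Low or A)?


P(Low∨A) = P(Low) + P(A) - P(Low∧A)
= (44 + 35 - 25)/81 = 54/81 = 2/3

P = 2/3 ≈ 66.67%


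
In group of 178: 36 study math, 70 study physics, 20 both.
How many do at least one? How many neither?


|A∪B| = 36+70-20 = 86
Neither = 178-86 = 92

At least one: 86; Neither: 92


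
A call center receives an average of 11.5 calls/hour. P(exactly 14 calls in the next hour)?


Poisson(λ=11.5): P(X=14) = e^(-λ)×λ^k/k!
= e^(-11.5) × 11.5^14 / 14!
≈ 1.01300936e-05 × 7.07570576449e+14 / 87178291200 ≈ 0.082220

P(X=14) ≈ 0.082220 ≈ 8.22%


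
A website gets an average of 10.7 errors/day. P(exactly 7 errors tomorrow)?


Poisson(λ=10.7): P(X=7) = e^(-λ)×λ^k/k!
= e^(-10.7) × 10.7^7 / 7!
≈ 2.254493791e-05 × 16057814.7648 / 5040 ≈ 0.071830

P(X=7) ≈ 0.071830 ≈ 7.18%


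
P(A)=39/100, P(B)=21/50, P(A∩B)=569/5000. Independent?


P(A)×P(B) = 819/5000
P(A∩B) = 569/5000
Not equal → NOT independent

No, not independent


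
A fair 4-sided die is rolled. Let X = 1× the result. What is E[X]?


E[die] = (1+4)/2 = 5/2
E[X] = 1 × 5/2 = 5/2

E[X] = 5/2


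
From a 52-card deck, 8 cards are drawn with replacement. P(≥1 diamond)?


P(not a diamond) = 39/52 = 3/4
P(none in 8 draws) = (3/4)^8 = 6561/65536
P(≥1 diamond) = 1 - 6561/65536 = 58975/65536

P = 58975/65536 ≈ 89.99%


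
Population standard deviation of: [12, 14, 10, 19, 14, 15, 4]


Mean = 88/7
  (12-88/7)²=16/49
  (14-88/7)²=100/49
  (10-88/7)²=324/49
  (19-88/7)²=2025/49
  (14-88/7)²=100/49
  (15-88/7)²=289/49
  (4-88/7)²=3600/49
Σ(x-μ)² = 922/7
σ² = (922/7)/7 = 922/49

σ = √(922/49) ≈ 4.3378


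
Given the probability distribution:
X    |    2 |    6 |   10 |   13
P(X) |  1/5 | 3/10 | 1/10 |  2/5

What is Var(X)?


E[X] = 42/5
E[X²] = 446/5
Var(X) = E[X²] - (E[X])² = 446/5 - 1764/25 = 466/25

Var(X) = 466/25 ≈ 18.6400


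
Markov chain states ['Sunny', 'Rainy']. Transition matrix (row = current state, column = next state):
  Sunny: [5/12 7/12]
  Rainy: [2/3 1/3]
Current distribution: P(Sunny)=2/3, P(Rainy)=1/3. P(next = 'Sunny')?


P(next=Sunny) = Σᵢ P(now=i)×P(i→Sunny)
= 2/3×5/12 + 1/3×2/3
= 5/18 + 2/9 = 1/2

P = 1/2 ≈ 0.5000


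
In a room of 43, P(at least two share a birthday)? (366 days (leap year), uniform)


P(all different) = Π(366-i)/366 for i=0..42
= 0.076637
P(match) = 1 - 0.076637 = 0.923363

P ≈ 0.9234 ≈ 92.34%


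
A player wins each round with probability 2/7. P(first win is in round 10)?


Geometric: P(X=10) = (1-p)^(k-1)×p = (5/7)^9×2/7 = 3906250/282475249

P(X=10) = 3906250/282475249 ≈ 1.38%


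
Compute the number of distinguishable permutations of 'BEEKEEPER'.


Letters: 9, freq: {'B': 1, 'E': 5, 'K': 1, 'P': 1, 'R': 1}
9!/(1!×5!×1!×1!×1!) = 362880/120 = 3024

3024


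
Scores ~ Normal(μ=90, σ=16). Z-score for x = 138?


z = (x - μ)/σ = (138 - 90)/16 = 3.0

z = 3.0


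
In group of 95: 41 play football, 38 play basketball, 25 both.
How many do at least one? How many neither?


|A∪B| = 41+38-25 = 54
Neither = 95-54 = 41

At least one: 54; Neither: 41


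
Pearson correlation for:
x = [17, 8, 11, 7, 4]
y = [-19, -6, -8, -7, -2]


n=5, Σx=47, Σy=-42, Σxy=-516, Σx²=539, Σy²=514
r = (5×(-516) - 47×(-42))/√((5×539 - 47²)(5×514 - (-42)²))
= -606/√(486×806) = -606/√391716 ≈ -606/625.8722 ≈ -0.9682

r ≈ -0.9682


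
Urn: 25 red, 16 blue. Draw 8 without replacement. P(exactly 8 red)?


Hypergeometric: C(25,8)×C(16,0)/C(41,8)
= 1081575×1/95548245 = 3795/335257

P(X=8) = 3795/335257 ≈ 1.13%


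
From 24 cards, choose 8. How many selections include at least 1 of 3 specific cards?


Complement: C(24,8) - C(21,8) = 735471 - 203490 = 531981

531981


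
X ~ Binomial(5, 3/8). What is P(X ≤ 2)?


P(X ≤ 2) = Σ P(X=i) for i=0..2
P(X=0) = 3125/32768
P(X=1) = 9375/32768
P(X=2) = 5625/16384
Sum = 11875/16384

P(X ≤ 2) = 11875/16384 ≈ 72.48%


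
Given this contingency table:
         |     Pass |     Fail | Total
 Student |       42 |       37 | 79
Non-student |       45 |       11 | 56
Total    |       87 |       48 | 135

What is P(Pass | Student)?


P(Pass | Student) = 42/(42+37) = 42/79

P(Pass|Student) = 42/79 ≈ 53.16%


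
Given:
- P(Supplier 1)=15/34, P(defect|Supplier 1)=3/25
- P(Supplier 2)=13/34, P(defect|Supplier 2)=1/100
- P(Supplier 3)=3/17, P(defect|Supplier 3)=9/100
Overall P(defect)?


P(B) = Σ P(B|Aᵢ)×P(Aᵢ)
  3/25×15/34 = 9/170
  1/100×13/34 = 13/3400
  9/100×3/17 = 27/1700
Sum = 247/3400

P(defect) = 247/3400 ≈ 7.26%


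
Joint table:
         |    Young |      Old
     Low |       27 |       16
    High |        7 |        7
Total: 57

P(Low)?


P(Low) = (27+16)/57 = 43/57

P(Low) = 43/57 ≈ 75.44%


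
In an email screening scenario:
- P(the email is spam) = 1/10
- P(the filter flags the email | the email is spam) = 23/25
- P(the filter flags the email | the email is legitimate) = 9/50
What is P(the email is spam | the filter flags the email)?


Using Bayes' theorem:
P(A|B) = P(B|A)·P(A) / P(B)

P(the filter flags the email) = 23/25 × 1/10 + 9/50 × 9/10
= 23/250 + 81/500 = 127/500

P(the email is spam|the filter flags the email) = (23/250) / (127/500) = 46/127

P(the email is spam|the filter flags the email) = 46/127 ≈ 36.22%


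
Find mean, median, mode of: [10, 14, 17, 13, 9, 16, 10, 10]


Sorted: [9, 10, 10, 10, 13, 14, 16, 17]
Mean = 99/8
Median = 23/2
Freq: {10: 3, 14: 1, 17: 1, 13: 1, 9: 1, 16: 1}
Mode: [10]

Mean=99/8, Median=23/2, Mode=10


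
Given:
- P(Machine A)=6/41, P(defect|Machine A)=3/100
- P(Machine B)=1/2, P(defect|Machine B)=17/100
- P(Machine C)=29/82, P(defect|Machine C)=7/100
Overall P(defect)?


P(B) = Σ P(B|Aᵢ)×P(Aᵢ)
  3/100×6/41 = 9/2050
  17/100×1/2 = 17/200
  7/100×29/82 = 203/8200
Sum = 117/1025

P(defect) = 117/1025 ≈ 11.41%


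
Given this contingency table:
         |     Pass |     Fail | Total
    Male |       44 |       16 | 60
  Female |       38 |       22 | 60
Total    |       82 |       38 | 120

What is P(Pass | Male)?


P(Pass | Male) = 44/(44+16) = 44/60 = 11/15

P(Pass|Male) = 11/15 ≈ 73.33%


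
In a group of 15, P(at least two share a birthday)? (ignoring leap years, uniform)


P(all different) = Π(365-i)/365 for i=0..14
= 0.747099
P(match) = 1 - 0.747099 = 0.252901

P ≈ 0.2529 ≈ 25.29%


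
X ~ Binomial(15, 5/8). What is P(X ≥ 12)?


P(X ≥ 12) = Σ P(X=i) for i=12..15
P(X=12) = 2999267578125/35184372088832
P(X=13) = 1153564453125/35184372088832
P(X=14) = 274658203125/35184372088832
P(X=15) = 30517578125/35184372088832
Sum = 1114501953125/8796093022208

P(X ≥ 12) = 1114501953125/8796093022208 ≈ 12.67%


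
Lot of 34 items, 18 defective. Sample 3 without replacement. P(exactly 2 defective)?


Hypergeometric: C(18,2)×C(16,1)/C(34,3)
= 153×16/5984 = 9/22

P(X=2) = 9/22 ≈ 40.91%


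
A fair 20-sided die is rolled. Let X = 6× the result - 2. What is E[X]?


E[die] = (1+20)/2 = 21/2
E[X] = 6×21/2 - 2 = 61

E[X] = 61


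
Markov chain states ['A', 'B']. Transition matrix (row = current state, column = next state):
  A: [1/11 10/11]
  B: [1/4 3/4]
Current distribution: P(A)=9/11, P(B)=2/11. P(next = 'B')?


P(next=B) = Σᵢ P(now=i)×P(i→B)
= 9/11×10/11 + 2/11×3/4
= 90/121 + 3/22 = 213/242

P = 213/242 ≈ 0.8802


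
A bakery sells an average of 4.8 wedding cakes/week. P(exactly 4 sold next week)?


Poisson(λ=4.8): P(X=4) = e^(-λ)×λ^k/k!
= e^(-4.8) × 4.8^4 / 4!
≈ 0.008229747049 × 530.8416 / 24 ≈ 0.182029

P(X=4) ≈ 0.182029 ≈ 18.20%


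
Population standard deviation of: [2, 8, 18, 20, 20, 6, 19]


Mean = 93/7
  (2-93/7)²=6241/49
  (8-93/7)²=1369/49
  (18-93/7)²=1089/49
  (20-93/7)²=2209/49
  (20-93/7)²=2209/49
  (6-93/7)²=2601/49
  (19-93/7)²=1600/49
Σ(x-μ)² = 2474/7
σ² = (2474/7)/7 = 2474/49

σ = √(2474/49) ≈ 7.1056


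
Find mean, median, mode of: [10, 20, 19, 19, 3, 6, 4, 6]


Sorted: [3, 4, 6, 6, 10, 19, 19, 20]
Mean = 87/8
Median = 8
Freq: {10: 1, 20: 1, 19: 2, 3: 1, 6: 2, 4: 1}
Mode: [6, 19]

Mean=87/8, Median=8, Mode=[6, 19]


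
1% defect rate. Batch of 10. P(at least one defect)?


P(all good) = (99/100)^10 = 90438207500880449001/100000000000000000000
P(≥1 defect) = 9561792499119550999/100000000000000000000

P = 9561792499119550999/100000000000000000000 ≈ 9.56%


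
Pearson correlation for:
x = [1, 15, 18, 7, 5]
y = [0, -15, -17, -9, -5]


n=5, Σx=46, Σy=-46, Σxy=-619, Σx²=624, Σy²=620
r = (5×(-619) - 46×(-46))/√((5×624 - 46²)(5×620 - (-46)²))
= -979/√(1004×984) = -979/√987936 ≈ -979/993.9497 ≈ -0.9850

r ≈ -0.9850


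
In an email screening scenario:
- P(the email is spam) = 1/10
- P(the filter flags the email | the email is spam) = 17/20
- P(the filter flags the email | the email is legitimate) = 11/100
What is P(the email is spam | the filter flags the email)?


Using Bayes' theorem:
P(A|B) = P(B|A)·P(A) / P(B)

P(the filter flags the email) = 17/20 × 1/10 + 11/100 × 9/10
= 17/200 + 99/1000 = 23/125

P(the email is spam|the filter flags the email) = (17/200) / (23/125) = 85/184

P(the email is spam|the filter flags the email) = 85/184 ≈ 46.20%


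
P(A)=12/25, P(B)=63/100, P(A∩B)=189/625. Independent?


P(A)×P(B) = 189/625
P(A∩B) = 189/625
Equal ✓ → Independent

Yes, independent


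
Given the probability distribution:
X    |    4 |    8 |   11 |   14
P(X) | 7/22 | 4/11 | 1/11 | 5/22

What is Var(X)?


E[X] = 92/11
E[X²] = 923/11
Var(X) = E[X²] - (E[X])² = 923/11 - 8464/121 = 1689/121

Var(X) = 1689/121 ≈ 13.9587


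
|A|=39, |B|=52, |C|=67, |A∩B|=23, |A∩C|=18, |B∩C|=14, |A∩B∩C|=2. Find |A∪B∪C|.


|A∪B∪C| = 39+52+67-23-18-14+2 = 105

|A∪B∪C| = 105


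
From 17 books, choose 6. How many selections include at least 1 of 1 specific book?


Complement: C(17,6) - C(16,6) = 12376 - 8008 = 4368

4368


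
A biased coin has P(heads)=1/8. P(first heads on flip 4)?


Geometric: P(X=4) = (1-p)^(k-1)×p = (7/8)^3×1/8 = 343/4096

P(X=4) = 343/4096 ≈ 8.37%


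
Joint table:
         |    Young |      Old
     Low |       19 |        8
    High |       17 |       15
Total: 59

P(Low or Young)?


P(Low∨Young) = P(Low) + P(Young) - P(Low∧Young)
= (27 + 36 - 19)/59 = 44/59

P = 44/59 ≈ 74.58%


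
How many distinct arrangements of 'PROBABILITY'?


Letters: 11, freq: {'P': 1, 'R': 1, 'O': 1, 'B': 2, 'A': 1, 'I': 2, 'L': 1, 'T': 1, 'Y': 1}
11!/(1!×1!×1!×2!×1!×2!×1!×1!×1!) = 39916800/4 = 9979200

9979200


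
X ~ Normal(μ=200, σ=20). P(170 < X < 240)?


z₁=(170-200)/20=-1.5, z₂=(240-200)/20=2.0
P = Φ(2.0) - Φ(-1.5) = 0.977250 - 0.066807 = 0.910443 ≈ 0.9104

P(170 < X < 240) ≈ 0.9104


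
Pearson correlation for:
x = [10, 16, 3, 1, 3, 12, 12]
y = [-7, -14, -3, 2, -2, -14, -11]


n=7, Σx=57, Σy=-49, Σxy=-607, Σx²=663, Σy²=579
r = (7×(-607) - 57×(-49))/√((7×663 - 57²)(7×579 - (-49)²))
= -1456/√(1392×1652) = -1456/√2299584 ≈ -1456/1516.4379 ≈ -0.9601

r ≈ -0.9601


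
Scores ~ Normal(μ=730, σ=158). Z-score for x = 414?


z = (x - μ)/σ = (414 - 730)/158 = -2.0

z = -2.0


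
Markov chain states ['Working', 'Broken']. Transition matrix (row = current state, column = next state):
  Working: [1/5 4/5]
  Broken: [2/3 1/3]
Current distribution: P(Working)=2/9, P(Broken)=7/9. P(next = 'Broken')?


P(next=Broken) = Σᵢ P(now=i)×P(i→Broken)
= 2/9×4/5 + 7/9×1/3
= 8/45 + 7/27 = 59/135

P = 59/135 ≈ 0.4370


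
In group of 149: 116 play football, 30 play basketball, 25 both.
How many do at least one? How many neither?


|A∪B| = 116+30-25 = 121
Neither = 149-121 = 28

At least one: 121; Neither: 28


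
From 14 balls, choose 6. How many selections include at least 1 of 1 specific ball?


Complement: C(14,6) - C(13,6) = 3003 - 1716 = 1287

1287


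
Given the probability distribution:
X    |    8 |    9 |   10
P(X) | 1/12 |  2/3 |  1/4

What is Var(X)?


E[X] = 55/6
E[X²] = 253/3
Var(X) = E[X²] - (E[X])² = 253/3 - 3025/36 = 11/36

Var(X) = 11/36 ≈ 0.3056


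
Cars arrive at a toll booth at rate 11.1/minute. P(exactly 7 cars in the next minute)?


Poisson(λ=11.1): P(X=7) = e^(-λ)×λ^k/k!
= e^(-11.1) × 11.1^7 / 7!
≈ 1.511232382e-05 × 20761601.529 / 5040 ≈ 0.062253

P(X=7) ≈ 0.062253 ≈ 6.23%


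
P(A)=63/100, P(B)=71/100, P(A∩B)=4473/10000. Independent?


P(A)×P(B) = 4473/10000
P(A∩B) = 4473/10000
Equal ✓ → Independent

Yes, independent


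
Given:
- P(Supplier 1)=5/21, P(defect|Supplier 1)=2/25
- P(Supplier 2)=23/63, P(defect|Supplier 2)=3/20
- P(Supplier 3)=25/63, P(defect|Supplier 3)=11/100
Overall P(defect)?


P(B) = Σ P(B|Aᵢ)×P(Aᵢ)
  2/25×5/21 = 2/105
  3/20×23/63 = 23/420
  11/100×25/63 = 11/252
Sum = 37/315

P(defect) = 37/315 ≈ 11.75%


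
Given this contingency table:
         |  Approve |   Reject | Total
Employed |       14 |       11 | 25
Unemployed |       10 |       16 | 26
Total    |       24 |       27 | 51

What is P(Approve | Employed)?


P(Approve | Employed) = 14/(14+11) = 14/25

P(Approve|Employed) = 14/25 ≈ 56.00%


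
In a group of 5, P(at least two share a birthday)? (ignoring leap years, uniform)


P(all different) = Π(365-i)/365 for i=0..4
= 0.972864
P(match) = 1 - 0.972864 = 0.027136

P ≈ 0.0271 ≈ 2.71%


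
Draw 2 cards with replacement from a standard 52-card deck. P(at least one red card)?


P(not a red card) = 26/52 = 1/2
P(none in 2 draws) = (1/2)^2 = 1/4
P(≥1 red card) = 1 - 1/4 = 3/4

P = 3/4 ≈ 75.00%


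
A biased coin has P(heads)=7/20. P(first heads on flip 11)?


Geometric: P(X=11) = (1-p)^(k-1)×p = (13/20)^10×7/20 = 965009442943/204800000000000

P(X=11) = 965009442943/204800000000000 ≈ 0.47%


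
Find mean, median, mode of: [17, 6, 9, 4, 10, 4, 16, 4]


Sorted: [4, 4, 4, 6, 9, 10, 16, 17]
Mean = 70/8 = 35/4
Median = 15/2
Freq: {17: 1, 6: 1, 9: 1, 4: 3, 10: 1, 16: 1}
Mode: [4]

Mean=35/4, Median=15/2, Mode=4


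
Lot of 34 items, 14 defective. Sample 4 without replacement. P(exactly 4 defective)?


Hypergeometric: C(14,4)×C(20,0)/C(34,4)
= 1001×1/46376 = 91/4216

P(X=4) = 91/4216 ≈ 2.16%


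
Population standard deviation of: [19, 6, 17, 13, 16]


Mean = 71/5
  (19-71/5)²=576/25
  (6-71/5)²=1681/25
  (17-71/5)²=196/25
  (13-71/5)²=36/25
  (16-71/5)²=81/25
Σ(x-μ)² = 514/5
σ² = (514/5)/5 = 514/25

σ = √(514/25) ≈ 4.5343


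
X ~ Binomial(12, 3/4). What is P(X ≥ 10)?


P(X ≥ 10) = Σ P(X=i) for i=10..12
P(X=10) = 1948617/8388608
P(X=11) = 531441/4194304
P(X=12) = 531441/16777216
Sum = 6554439/16777216

P(X ≥ 10) = 6554439/16777216 ≈ 39.07%


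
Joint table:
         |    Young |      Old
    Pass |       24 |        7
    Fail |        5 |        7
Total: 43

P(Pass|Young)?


P(Pass|Young) = 24/(24+5) = 24/29

P = 24/29 ≈ 82.76%


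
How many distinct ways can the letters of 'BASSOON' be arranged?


Letters: 7, freq: {'B': 1, 'A': 1, 'S': 2, 'O': 2, 'N': 1}
7!/(1!×1!×2!×2!×1!) = 5040/4 = 1260

1260


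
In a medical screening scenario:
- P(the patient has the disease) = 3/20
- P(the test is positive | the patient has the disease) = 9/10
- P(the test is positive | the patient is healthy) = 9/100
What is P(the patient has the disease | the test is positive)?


Using Bayes' theorem:
P(A|B) = P(B|A)·P(A) / P(B)

P(the test is positive) = 9/10 × 3/20 + 9/100 × 17/20
= 27/200 + 153/2000 = 423/2000

P(the patient has the disease|the test is positive) = (27/200) / (423/2000) = 30/47

P(the patient has the disease|the test is positive) = 30/47 ≈ 63.83%


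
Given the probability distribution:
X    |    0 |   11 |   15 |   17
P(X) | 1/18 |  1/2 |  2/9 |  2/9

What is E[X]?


E[X] = Σ x·P(X=x)
= (0)×(1/18) + (11)×(1/2) + (15)×(2/9) + (17)×(2/9)
= 227/18

E[X] = 227/18


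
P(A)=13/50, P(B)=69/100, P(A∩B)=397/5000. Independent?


P(A)×P(B) = 897/5000
P(A∩B) = 397/5000
Not equal → NOT independent

No, not independent


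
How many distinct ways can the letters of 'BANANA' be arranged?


Letters: 6, freq: {'B': 1, 'A': 3, 'N': 2}
6!/(1!×3!×2!) = 720/12 = 60

60


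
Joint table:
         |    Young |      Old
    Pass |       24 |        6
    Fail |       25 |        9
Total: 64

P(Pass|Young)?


P(Pass|Young) = 24/(24+25) = 24/49

P = 24/49 ≈ 48.98%


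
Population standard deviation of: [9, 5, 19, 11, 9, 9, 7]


Mean = 69/7
  (9-69/7)²=36/49
  (5-69/7)²=1156/49
  (19-69/7)²=4096/49
  (11-69/7)²=64/49
  (9-69/7)²=36/49
  (9-69/7)²=36/49
  (7-69/7)²=400/49
Σ(x-μ)² = 832/7
σ² = (832/7)/7 = 832/49

σ = √(832/49) ≈ 4.1206


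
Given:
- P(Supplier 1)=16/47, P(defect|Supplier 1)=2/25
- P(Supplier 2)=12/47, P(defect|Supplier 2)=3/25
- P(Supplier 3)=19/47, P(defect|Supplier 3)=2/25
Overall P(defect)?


P(B) = Σ P(B|Aᵢ)×P(Aᵢ)
  2/25×16/47 = 32/1175
  3/25×12/47 = 36/1175
  2/25×19/47 = 38/1175
Sum = 106/1175

P(defect) = 106/1175 ≈ 9.02%


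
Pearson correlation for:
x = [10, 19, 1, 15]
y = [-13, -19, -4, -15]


n=4, Σx=45, Σy=-51, Σxy=-720, Σx²=687, Σy²=771
r = (4×(-720) - 45×(-51))/√((4×687 - 45²)(4×771 - (-51)²))
= -585/√(723×483) = -585/√349209 ≈ -585/590.9391 ≈ -0.9899

r ≈ -0.9899


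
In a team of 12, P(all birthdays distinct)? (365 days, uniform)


P(all different) = Π(365-i)/365 for i=0..11
= (365/365)×(364/365)×...×(354/365)
= 0.832975

P ≈ 0.8330 ≈ 83.30%


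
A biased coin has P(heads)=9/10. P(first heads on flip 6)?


Geometric: P(X=6) = (1-p)^(k-1)×p = (1/10)^5×9/10 = 9/1000000

P(X=6) = 9/1000000 ≈ 0.00%


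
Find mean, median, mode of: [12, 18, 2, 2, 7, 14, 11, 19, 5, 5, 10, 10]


Sorted: [2, 2, 5, 5, 7, 10, 10, 11, 12, 14, 18, 19]
Mean = 115/12
Median = 10
Freq: {12: 1, 18: 1, 2: 2, 7: 1, 14: 1, 11: 1, 19: 1, 5: 2, 10: 2}
Mode: [2, 5, 10]

Mean=115/12, Median=10, Mode=[2, 5, 10]


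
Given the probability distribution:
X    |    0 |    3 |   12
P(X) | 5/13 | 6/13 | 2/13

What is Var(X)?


E[X] = 42/13
E[X²] = 342/13
Var(X) = E[X²] - (E[X])² = 342/13 - 1764/169 = 2682/169

Var(X) = 2682/169 ≈ 15.8698
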